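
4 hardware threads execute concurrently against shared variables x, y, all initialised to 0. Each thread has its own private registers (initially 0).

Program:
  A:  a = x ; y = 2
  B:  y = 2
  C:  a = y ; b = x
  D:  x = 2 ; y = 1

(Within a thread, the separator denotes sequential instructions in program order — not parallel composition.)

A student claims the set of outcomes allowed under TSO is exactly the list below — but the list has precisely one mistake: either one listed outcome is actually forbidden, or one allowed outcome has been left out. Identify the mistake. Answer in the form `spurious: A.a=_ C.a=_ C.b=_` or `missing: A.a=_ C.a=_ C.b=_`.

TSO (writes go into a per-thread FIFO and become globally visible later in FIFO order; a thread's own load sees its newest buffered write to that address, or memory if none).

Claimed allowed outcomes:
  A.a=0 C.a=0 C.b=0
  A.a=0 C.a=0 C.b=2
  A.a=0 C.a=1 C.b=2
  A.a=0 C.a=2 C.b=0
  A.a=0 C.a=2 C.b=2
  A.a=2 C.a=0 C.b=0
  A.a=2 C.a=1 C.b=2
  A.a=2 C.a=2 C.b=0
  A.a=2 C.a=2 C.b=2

missing: A.a=2 C.a=0 C.b=2

outcome vector order: (A.a,C.a,C.b)
TSO (10): (0,0,0), (0,0,2), (0,1,2), (0,2,0), (0,2,2), (2,0,0), (2,0,2), (2,1,2), (2,2,0), (2,2,2)
TSO∖claimed = {(2,0,2)}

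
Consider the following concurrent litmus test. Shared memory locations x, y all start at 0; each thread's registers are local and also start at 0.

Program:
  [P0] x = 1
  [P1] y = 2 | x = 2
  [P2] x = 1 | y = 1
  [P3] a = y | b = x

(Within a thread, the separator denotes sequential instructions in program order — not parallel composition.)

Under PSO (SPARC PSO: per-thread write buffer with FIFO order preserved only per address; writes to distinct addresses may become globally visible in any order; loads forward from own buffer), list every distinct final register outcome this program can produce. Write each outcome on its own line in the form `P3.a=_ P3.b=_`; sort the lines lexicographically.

outcome vector order: (P3.a,P3.b)
|PSO outcomes| = 9

P3.a=0 P3.b=0
P3.a=0 P3.b=1
P3.a=0 P3.b=2
P3.a=1 P3.b=0
P3.a=1 P3.b=1
P3.a=1 P3.b=2
P3.a=2 P3.b=0
P3.a=2 P3.b=1
P3.a=2 P3.b=2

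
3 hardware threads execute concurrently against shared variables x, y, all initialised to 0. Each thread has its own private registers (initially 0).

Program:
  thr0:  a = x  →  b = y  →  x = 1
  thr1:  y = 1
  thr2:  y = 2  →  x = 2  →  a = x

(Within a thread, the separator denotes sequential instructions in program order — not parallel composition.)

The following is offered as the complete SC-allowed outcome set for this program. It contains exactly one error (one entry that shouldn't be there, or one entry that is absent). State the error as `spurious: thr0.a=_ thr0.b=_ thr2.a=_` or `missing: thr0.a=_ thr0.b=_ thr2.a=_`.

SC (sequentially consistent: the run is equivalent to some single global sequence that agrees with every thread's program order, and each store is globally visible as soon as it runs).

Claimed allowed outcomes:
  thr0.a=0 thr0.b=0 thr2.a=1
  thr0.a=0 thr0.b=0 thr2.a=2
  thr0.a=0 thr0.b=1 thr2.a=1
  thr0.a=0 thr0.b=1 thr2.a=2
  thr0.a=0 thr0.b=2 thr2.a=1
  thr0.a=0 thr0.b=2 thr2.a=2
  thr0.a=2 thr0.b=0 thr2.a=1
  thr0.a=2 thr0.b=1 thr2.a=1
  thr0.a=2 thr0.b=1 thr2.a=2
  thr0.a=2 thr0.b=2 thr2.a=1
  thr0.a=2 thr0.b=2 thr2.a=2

outcome vector order: (thr0.a,thr0.b,thr2.a)
[SC] allowed = {<0 0 1>; <0 0 2>; <0 1 1>; <0 1 2>; <0 2 1>; <0 2 2>; <2 1 1>; <2 1 2>; <2 2 1>; <2 2 2>}
claimed∖SC = {<2 0 1>}

spurious: thr0.a=2 thr0.b=0 thr2.a=1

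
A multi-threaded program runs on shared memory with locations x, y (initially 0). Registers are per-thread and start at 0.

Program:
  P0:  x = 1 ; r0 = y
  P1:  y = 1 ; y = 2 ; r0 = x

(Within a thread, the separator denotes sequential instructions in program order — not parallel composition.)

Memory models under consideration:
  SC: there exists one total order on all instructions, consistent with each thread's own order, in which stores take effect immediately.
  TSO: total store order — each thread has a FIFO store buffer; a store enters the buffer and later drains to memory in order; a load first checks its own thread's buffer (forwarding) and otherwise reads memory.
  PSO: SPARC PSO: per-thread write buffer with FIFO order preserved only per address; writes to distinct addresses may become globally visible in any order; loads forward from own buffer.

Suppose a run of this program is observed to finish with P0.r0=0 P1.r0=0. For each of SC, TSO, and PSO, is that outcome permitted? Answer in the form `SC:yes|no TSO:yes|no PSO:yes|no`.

outcome vector order: (P0.r0,P1.r0)
[SC] allowed = {01; 11; 20; 21}
[TSO] allowed = {00; 01; 10; 11; 20; 21}
[PSO] allowed = {00; 01; 10; 11; 20; 21}
target 00 ∈ {TSO,PSO}

SC:no TSO:yes PSO:yes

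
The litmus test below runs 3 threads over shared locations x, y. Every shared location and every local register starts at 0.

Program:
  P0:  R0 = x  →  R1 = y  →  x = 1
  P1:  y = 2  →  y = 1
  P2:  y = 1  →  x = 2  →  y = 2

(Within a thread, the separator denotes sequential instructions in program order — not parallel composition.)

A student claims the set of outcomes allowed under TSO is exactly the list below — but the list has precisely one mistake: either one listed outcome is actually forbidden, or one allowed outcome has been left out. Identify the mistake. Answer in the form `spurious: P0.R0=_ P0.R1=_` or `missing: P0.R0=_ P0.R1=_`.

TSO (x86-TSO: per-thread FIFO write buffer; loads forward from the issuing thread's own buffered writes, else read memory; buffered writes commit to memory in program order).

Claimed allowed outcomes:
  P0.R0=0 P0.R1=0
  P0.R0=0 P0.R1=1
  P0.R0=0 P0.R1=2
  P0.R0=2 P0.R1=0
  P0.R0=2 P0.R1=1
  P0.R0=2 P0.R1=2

outcome vector order: (P0.R0,P0.R1)
under TSO → <0 0>; <0 1>; <0 2>; <2 1>; <2 2>
claimed∖TSO = {<2 0>}

spurious: P0.R0=2 P0.R1=0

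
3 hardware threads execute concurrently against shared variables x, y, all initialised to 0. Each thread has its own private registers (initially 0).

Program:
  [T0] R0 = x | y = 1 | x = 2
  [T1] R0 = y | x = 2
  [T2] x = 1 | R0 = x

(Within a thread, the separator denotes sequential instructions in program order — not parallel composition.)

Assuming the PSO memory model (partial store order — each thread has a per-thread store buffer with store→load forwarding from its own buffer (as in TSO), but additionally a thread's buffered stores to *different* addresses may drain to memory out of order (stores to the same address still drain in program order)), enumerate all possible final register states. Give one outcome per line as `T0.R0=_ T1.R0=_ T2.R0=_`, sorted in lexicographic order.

T0.R0=0 T1.R0=0 T2.R0=1
T0.R0=0 T1.R0=0 T2.R0=2
T0.R0=0 T1.R0=1 T2.R0=1
T0.R0=0 T1.R0=1 T2.R0=2
T0.R0=1 T1.R0=0 T2.R0=1
T0.R0=1 T1.R0=0 T2.R0=2
T0.R0=1 T1.R0=1 T2.R0=1
T0.R0=1 T1.R0=1 T2.R0=2
T0.R0=2 T1.R0=0 T2.R0=1
T0.R0=2 T1.R0=0 T2.R0=2

outcome vector order: (T0.R0,T1.R0,T2.R0)
|PSO outcomes| = 10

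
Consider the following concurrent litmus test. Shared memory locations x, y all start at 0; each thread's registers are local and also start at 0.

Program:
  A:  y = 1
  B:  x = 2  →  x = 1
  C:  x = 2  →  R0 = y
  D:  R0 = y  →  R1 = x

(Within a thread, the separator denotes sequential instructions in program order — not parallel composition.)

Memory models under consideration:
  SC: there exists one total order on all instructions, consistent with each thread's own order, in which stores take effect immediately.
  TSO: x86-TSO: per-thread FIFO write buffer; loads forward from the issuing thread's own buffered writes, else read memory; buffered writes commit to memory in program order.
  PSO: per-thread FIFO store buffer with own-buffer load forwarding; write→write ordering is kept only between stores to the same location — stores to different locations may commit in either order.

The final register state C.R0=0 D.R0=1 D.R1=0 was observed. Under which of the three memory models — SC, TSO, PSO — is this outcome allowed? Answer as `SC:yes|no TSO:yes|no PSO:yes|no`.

SC:no TSO:yes PSO:yes

outcome vector order: (C.R0,D.R0,D.R1)
SC: 11 outcomes — {0/0/0 0/0/1 0/0/2 0/1/1 0/1/2 1/0/0 1/0/1 1/0/2 1/1/0 1/1/1 1/1/2}
TSO: 12 outcomes — {0/0/0 0/0/1 0/0/2 0/1/0 0/1/1 0/1/2 1/0/0 1/0/1 1/0/2 1/1/0 1/1/1 1/1/2}
PSO: 12 outcomes — {0/0/0 0/0/1 0/0/2 0/1/0 0/1/1 0/1/2 1/0/0 1/0/1 1/0/2 1/1/0 1/1/1 1/1/2}
target 0/1/0 ∈ {TSO,PSO}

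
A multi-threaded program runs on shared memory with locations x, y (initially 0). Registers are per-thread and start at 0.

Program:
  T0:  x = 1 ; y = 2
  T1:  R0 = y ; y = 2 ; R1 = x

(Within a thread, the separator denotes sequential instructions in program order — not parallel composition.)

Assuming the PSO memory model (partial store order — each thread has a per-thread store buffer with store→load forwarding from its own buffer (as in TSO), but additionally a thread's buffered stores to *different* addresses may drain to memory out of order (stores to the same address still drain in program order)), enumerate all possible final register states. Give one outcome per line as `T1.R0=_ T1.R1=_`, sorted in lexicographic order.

outcome vector order: (T1.R0,T1.R1)
|PSO outcomes| = 4

T1.R0=0 T1.R1=0
T1.R0=0 T1.R1=1
T1.R0=2 T1.R1=0
T1.R0=2 T1.R1=1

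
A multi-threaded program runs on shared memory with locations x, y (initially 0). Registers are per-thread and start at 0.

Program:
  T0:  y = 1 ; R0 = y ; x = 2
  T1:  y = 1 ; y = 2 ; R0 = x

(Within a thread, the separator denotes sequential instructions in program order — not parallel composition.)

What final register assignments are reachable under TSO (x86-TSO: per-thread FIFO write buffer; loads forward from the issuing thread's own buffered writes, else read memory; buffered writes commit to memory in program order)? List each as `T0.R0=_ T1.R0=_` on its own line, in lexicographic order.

outcome vector order: (T0.R0,T1.R0)
|TSO outcomes| = 4

T0.R0=1 T1.R0=0
T0.R0=1 T1.R0=2
T0.R0=2 T1.R0=0
T0.R0=2 T1.R0=2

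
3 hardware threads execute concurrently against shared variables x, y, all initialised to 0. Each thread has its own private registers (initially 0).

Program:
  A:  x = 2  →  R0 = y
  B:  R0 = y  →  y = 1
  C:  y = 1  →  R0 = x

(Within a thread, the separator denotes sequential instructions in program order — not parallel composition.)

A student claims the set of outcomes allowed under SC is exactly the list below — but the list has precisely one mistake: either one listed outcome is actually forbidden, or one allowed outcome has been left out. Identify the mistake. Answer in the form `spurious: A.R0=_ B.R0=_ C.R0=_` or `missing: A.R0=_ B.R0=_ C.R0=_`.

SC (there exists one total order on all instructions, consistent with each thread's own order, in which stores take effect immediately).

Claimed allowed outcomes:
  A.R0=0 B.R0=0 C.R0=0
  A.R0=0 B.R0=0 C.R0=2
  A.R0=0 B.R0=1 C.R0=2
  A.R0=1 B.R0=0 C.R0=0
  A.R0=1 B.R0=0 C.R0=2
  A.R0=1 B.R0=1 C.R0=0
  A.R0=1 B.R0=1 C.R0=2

outcome vector order: (A.R0,B.R0,C.R0)
under SC → 0/0/2, 0/1/2, 1/0/0, 1/0/2, 1/1/0, 1/1/2
claimed∖SC = {0/0/0}

spurious: A.R0=0 B.R0=0 C.R0=0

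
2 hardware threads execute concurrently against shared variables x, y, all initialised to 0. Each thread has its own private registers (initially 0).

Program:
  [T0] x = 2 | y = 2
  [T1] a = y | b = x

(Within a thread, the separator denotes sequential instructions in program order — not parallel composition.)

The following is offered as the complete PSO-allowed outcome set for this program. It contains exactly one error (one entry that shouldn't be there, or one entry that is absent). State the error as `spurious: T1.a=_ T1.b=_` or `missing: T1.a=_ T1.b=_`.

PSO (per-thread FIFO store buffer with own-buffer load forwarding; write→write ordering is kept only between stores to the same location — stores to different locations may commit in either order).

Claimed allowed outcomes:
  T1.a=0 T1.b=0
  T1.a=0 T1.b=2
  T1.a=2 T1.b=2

outcome vector order: (T1.a,T1.b)
PSO: 4 outcomes — {(0,0) (0,2) (2,0) (2,2)}
PSO∖claimed = {(2,0)}

missing: T1.a=2 T1.b=0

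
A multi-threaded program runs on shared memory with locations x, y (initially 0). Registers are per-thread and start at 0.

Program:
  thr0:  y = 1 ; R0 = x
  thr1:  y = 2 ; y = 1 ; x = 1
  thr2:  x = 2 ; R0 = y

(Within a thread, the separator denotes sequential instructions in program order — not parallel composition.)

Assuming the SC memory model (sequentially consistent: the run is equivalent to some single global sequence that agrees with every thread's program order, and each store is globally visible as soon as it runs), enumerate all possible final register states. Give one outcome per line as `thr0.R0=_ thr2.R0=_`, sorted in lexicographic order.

outcome vector order: (thr0.R0,thr2.R0)
|SC outcomes| = 8

thr0.R0=0 thr2.R0=1
thr0.R0=0 thr2.R0=2
thr0.R0=1 thr2.R0=0
thr0.R0=1 thr2.R0=1
thr0.R0=1 thr2.R0=2
thr0.R0=2 thr2.R0=0
thr0.R0=2 thr2.R0=1
thr0.R0=2 thr2.R0=2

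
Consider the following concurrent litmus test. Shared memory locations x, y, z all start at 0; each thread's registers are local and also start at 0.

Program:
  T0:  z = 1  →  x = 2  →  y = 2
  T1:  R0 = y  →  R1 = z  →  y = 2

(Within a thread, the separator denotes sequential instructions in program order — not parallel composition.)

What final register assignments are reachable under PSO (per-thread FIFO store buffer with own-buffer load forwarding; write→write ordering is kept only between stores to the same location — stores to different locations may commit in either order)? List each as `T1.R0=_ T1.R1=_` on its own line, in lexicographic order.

outcome vector order: (T1.R0,T1.R1)
|PSO outcomes| = 4

T1.R0=0 T1.R1=0
T1.R0=0 T1.R1=1
T1.R0=2 T1.R1=0
T1.R0=2 T1.R1=1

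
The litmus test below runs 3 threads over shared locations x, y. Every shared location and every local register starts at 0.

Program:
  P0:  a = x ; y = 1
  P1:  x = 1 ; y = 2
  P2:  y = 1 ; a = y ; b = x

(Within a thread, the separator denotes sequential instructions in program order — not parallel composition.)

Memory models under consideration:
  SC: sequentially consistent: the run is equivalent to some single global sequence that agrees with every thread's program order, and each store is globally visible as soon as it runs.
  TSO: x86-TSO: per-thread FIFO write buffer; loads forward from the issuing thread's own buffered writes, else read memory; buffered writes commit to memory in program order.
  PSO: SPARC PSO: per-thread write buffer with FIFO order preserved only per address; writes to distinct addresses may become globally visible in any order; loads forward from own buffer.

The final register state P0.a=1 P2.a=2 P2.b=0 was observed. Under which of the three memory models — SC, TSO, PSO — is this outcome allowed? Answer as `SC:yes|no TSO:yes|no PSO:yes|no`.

SC:no TSO:no PSO:yes

outcome vector order: (P0.a,P2.a,P2.b)
SC (6): (0,1,0) (0,1,1) (0,2,1) (1,1,0) (1,1,1) (1,2,1)
TSO (6): (0,1,0) (0,1,1) (0,2,1) (1,1,0) (1,1,1) (1,2,1)
PSO (8): (0,1,0) (0,1,1) (0,2,0) (0,2,1) (1,1,0) (1,1,1) (1,2,0) (1,2,1)
target (1,2,0) ∈ {PSO}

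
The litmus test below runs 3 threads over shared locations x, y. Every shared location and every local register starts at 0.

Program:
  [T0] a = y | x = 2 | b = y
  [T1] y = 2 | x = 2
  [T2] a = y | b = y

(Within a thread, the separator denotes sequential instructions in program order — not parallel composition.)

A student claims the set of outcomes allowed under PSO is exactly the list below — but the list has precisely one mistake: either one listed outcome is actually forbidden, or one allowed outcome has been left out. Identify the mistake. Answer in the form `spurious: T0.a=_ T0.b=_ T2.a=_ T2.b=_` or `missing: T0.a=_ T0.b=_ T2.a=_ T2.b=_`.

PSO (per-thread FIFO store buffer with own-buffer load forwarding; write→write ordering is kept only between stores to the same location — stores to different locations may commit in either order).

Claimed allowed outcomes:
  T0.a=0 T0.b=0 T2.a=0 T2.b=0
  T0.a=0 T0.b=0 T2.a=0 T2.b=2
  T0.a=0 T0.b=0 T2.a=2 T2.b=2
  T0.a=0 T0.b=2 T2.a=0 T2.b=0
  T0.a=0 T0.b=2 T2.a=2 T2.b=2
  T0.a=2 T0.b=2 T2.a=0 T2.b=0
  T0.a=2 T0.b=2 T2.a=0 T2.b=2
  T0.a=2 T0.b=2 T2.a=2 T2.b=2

missing: T0.a=0 T0.b=2 T2.a=0 T2.b=2

outcome vector order: (T0.a,T0.b,T2.a,T2.b)
[PSO] allowed = {0000; 0002; 0022; 0200; 0202; 0222; 2200; 2202; 2222}
PSO∖claimed = {0202}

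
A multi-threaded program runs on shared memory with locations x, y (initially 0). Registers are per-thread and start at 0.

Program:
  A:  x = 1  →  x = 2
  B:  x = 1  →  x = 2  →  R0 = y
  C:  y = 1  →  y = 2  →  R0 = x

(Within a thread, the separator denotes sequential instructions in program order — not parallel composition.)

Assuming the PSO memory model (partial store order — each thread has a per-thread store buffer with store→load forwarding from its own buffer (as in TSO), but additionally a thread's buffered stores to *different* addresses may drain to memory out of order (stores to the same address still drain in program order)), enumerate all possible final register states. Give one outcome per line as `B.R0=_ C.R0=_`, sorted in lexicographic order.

outcome vector order: (B.R0,C.R0)
|PSO outcomes| = 9

B.R0=0 C.R0=0
B.R0=0 C.R0=1
B.R0=0 C.R0=2
B.R0=1 C.R0=0
B.R0=1 C.R0=1
B.R0=1 C.R0=2
B.R0=2 C.R0=0
B.R0=2 C.R0=1
B.R0=2 C.R0=2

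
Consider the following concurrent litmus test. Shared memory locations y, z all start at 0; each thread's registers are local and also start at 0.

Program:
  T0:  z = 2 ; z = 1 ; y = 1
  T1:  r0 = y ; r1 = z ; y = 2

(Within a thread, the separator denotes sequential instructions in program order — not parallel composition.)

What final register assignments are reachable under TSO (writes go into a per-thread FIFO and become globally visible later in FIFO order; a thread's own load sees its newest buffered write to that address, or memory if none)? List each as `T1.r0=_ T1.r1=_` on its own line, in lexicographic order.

outcome vector order: (T1.r0,T1.r1)
|TSO outcomes| = 4

T1.r0=0 T1.r1=0
T1.r0=0 T1.r1=1
T1.r0=0 T1.r1=2
T1.r0=1 T1.r1=1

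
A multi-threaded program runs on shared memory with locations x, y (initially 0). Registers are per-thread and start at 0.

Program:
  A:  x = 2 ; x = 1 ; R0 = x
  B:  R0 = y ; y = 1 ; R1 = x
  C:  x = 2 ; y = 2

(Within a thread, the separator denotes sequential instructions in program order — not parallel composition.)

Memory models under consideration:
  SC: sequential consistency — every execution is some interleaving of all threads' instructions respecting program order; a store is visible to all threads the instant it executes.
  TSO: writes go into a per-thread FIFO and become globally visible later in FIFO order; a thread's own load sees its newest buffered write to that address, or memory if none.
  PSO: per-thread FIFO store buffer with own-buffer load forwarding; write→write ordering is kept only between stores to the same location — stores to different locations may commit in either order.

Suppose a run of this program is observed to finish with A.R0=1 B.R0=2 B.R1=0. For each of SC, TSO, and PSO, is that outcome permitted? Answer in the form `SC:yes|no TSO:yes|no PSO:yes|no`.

outcome vector order: (A.R0,B.R0,B.R1)
SC (9): (1,0,0); (1,0,1); (1,0,2); (1,2,1); (1,2,2); (2,0,0); (2,0,1); (2,0,2); (2,2,2)
TSO (9): (1,0,0); (1,0,1); (1,0,2); (1,2,1); (1,2,2); (2,0,0); (2,0,1); (2,0,2); (2,2,2)
PSO (12): (1,0,0); (1,0,1); (1,0,2); (1,2,0); (1,2,1); (1,2,2); (2,0,0); (2,0,1); (2,0,2); (2,2,0); (2,2,1); (2,2,2)
target (1,2,0) ∈ {PSO}

SC:no TSO:no PSO:yes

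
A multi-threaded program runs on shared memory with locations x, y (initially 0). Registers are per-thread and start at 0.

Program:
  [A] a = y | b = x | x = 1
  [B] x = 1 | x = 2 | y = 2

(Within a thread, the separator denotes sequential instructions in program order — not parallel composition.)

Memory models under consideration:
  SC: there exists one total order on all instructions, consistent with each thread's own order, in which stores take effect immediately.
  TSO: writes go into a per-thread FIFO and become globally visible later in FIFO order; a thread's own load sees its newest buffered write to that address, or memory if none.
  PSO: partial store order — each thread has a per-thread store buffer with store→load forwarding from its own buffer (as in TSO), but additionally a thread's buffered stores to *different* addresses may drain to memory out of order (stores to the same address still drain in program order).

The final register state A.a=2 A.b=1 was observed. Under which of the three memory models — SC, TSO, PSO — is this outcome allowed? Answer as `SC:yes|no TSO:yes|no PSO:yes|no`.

outcome vector order: (A.a,A.b)
[SC] allowed = {00, 01, 02, 22}
[TSO] allowed = {00, 01, 02, 22}
[PSO] allowed = {00, 01, 02, 20, 21, 22}
target 21 ∈ {PSO}

SC:no TSO:no PSO:yes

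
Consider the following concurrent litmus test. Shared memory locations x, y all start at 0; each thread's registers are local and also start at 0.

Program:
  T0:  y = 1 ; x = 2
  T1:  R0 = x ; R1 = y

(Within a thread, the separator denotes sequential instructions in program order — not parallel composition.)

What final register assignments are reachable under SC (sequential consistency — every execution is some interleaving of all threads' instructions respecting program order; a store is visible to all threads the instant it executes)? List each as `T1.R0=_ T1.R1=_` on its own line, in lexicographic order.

T1.R0=0 T1.R1=0
T1.R0=0 T1.R1=1
T1.R0=2 T1.R1=1

outcome vector order: (T1.R0,T1.R1)
|SC outcomes| = 3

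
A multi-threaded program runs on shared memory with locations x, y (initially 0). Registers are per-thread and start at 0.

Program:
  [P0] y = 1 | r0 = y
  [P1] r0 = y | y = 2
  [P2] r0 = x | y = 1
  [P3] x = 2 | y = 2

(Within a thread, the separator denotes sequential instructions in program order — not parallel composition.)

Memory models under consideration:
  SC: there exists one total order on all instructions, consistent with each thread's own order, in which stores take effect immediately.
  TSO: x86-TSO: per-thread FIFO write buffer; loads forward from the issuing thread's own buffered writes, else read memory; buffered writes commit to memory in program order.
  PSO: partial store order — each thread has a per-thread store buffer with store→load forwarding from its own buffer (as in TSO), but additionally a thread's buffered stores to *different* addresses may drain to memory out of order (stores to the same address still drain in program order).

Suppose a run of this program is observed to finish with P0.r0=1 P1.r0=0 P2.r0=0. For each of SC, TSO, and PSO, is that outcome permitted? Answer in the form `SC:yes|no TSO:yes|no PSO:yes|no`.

outcome vector order: (P0.r0,P1.r0,P2.r0)
SC: 12 outcomes — {1/0/0, 1/0/2, 1/1/0, 1/1/2, 1/2/0, 1/2/2, 2/0/0, 2/0/2, 2/1/0, 2/1/2, 2/2/0, 2/2/2}
TSO: 12 outcomes — {1/0/0, 1/0/2, 1/1/0, 1/1/2, 1/2/0, 1/2/2, 2/0/0, 2/0/2, 2/1/0, 2/1/2, 2/2/0, 2/2/2}
PSO: 12 outcomes — {1/0/0, 1/0/2, 1/1/0, 1/1/2, 1/2/0, 1/2/2, 2/0/0, 2/0/2, 2/1/0, 2/1/2, 2/2/0, 2/2/2}
target 1/0/0 ∈ {SC,TSO,PSO}

SC:yes TSO:yes PSO:yes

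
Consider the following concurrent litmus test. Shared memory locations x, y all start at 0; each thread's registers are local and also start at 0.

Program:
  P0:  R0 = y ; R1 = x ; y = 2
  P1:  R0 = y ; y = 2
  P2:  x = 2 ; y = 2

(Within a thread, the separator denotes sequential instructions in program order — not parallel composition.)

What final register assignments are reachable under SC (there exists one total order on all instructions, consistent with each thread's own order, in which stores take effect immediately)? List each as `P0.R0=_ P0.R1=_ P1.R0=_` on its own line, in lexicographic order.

P0.R0=0 P0.R1=0 P1.R0=0
P0.R0=0 P0.R1=0 P1.R0=2
P0.R0=0 P0.R1=2 P1.R0=0
P0.R0=0 P0.R1=2 P1.R0=2
P0.R0=2 P0.R1=0 P1.R0=0
P0.R0=2 P0.R1=2 P1.R0=0
P0.R0=2 P0.R1=2 P1.R0=2

outcome vector order: (P0.R0,P0.R1,P1.R0)
|SC outcomes| = 7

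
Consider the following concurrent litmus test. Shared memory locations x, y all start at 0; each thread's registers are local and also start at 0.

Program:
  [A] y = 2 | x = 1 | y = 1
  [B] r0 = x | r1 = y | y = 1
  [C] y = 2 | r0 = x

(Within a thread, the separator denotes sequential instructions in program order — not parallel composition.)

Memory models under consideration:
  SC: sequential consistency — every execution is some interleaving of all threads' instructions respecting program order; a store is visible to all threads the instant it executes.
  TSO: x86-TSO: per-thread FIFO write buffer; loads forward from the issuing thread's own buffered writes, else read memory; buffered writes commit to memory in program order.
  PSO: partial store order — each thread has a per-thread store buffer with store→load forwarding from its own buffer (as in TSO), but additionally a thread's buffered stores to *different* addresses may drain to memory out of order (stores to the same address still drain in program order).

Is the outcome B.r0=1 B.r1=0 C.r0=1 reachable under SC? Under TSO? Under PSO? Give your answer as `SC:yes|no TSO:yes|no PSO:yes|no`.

SC:no TSO:no PSO:yes

outcome vector order: (B.r0,B.r1,C.r0)
SC (10): 000, 001, 010, 011, 020, 021, 110, 111, 120, 121
TSO (10): 000, 001, 010, 011, 020, 021, 110, 111, 120, 121
PSO (12): 000, 001, 010, 011, 020, 021, 100, 101, 110, 111, 120, 121
target 101 ∈ {PSO}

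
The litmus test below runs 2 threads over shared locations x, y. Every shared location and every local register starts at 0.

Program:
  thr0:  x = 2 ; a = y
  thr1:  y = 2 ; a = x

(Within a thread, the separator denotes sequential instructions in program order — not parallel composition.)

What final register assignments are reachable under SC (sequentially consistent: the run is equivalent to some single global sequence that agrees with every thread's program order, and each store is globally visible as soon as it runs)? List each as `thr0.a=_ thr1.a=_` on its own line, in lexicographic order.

outcome vector order: (thr0.a,thr1.a)
|SC outcomes| = 3

thr0.a=0 thr1.a=2
thr0.a=2 thr1.a=0
thr0.a=2 thr1.a=2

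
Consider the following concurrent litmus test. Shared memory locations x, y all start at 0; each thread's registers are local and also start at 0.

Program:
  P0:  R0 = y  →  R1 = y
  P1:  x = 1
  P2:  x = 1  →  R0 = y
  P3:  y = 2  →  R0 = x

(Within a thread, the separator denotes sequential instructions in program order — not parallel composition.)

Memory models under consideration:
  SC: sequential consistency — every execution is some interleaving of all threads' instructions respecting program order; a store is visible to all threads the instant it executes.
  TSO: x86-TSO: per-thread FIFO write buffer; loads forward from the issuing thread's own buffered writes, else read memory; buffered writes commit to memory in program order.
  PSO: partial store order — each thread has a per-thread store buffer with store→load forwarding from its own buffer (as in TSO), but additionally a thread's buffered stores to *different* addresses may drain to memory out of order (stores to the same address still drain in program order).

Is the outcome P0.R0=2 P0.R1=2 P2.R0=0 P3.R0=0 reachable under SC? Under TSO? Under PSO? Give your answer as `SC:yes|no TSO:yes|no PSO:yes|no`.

SC:no TSO:yes PSO:yes

outcome vector order: (P0.R0,P0.R1,P2.R0,P3.R0)
under SC → 0/0/0/1, 0/0/2/0, 0/0/2/1, 0/2/0/1, 0/2/2/0, 0/2/2/1, 2/2/0/1, 2/2/2/0, 2/2/2/1
under TSO → 0/0/0/0, 0/0/0/1, 0/0/2/0, 0/0/2/1, 0/2/0/0, 0/2/0/1, 0/2/2/0, 0/2/2/1, 2/2/0/0, 2/2/0/1, 2/2/2/0, 2/2/2/1
under PSO → 0/0/0/0, 0/0/0/1, 0/0/2/0, 0/0/2/1, 0/2/0/0, 0/2/0/1, 0/2/2/0, 0/2/2/1, 2/2/0/0, 2/2/0/1, 2/2/2/0, 2/2/2/1
target 2/2/0/0 ∈ {TSO,PSO}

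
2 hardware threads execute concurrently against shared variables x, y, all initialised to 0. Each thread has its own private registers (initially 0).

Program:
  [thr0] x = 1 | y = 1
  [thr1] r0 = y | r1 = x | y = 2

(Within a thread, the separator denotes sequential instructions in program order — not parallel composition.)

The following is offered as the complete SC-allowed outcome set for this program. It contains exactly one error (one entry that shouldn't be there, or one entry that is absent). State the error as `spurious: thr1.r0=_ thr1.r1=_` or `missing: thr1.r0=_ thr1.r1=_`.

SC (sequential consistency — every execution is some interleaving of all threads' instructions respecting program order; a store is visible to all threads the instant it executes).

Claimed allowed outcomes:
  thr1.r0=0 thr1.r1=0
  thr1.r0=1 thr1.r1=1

missing: thr1.r0=0 thr1.r1=1

outcome vector order: (thr1.r0,thr1.r1)
SC: 3 outcomes — {(0,0), (0,1), (1,1)}
SC∖claimed = {(0,1)}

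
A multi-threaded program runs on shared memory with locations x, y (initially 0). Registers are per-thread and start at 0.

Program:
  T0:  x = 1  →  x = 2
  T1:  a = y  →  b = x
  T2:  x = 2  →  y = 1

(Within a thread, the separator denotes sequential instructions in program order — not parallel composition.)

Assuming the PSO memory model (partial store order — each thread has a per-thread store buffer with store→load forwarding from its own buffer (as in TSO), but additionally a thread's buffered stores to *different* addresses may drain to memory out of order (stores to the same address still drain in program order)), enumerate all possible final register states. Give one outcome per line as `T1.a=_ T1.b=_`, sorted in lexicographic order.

T1.a=0 T1.b=0
T1.a=0 T1.b=1
T1.a=0 T1.b=2
T1.a=1 T1.b=0
T1.a=1 T1.b=1
T1.a=1 T1.b=2

outcome vector order: (T1.a,T1.b)
|PSO outcomes| = 6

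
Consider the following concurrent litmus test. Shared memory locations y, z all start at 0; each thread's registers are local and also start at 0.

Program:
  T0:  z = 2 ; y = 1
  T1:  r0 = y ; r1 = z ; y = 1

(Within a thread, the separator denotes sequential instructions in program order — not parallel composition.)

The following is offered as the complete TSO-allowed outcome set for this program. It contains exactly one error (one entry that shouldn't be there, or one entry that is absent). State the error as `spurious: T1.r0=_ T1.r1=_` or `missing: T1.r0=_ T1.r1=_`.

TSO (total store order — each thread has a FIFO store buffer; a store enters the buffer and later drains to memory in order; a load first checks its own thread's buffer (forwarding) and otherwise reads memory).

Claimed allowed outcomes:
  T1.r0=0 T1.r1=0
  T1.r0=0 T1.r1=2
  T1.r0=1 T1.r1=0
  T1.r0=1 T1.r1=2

outcome vector order: (T1.r0,T1.r1)
TSO: 3 outcomes — {(0,0); (0,2); (1,2)}
claimed∖TSO = {(1,0)}

spurious: T1.r0=1 T1.r1=0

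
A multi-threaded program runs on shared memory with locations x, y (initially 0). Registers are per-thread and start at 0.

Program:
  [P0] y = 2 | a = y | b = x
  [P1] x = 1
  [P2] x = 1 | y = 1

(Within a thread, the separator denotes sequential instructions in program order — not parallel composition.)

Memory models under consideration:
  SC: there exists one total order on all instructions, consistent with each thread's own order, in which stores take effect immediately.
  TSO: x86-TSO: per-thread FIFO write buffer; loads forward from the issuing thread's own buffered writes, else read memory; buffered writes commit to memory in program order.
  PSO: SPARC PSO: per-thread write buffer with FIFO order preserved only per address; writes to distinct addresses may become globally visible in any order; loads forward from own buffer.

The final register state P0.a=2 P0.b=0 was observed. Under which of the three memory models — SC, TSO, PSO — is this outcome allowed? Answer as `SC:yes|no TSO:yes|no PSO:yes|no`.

SC:yes TSO:yes PSO:yes

outcome vector order: (P0.a,P0.b)
SC: 3 outcomes — {<1 1> <2 0> <2 1>}
TSO: 3 outcomes — {<1 1> <2 0> <2 1>}
PSO: 4 outcomes — {<1 0> <1 1> <2 0> <2 1>}
target <2 0> ∈ {SC,TSO,PSO}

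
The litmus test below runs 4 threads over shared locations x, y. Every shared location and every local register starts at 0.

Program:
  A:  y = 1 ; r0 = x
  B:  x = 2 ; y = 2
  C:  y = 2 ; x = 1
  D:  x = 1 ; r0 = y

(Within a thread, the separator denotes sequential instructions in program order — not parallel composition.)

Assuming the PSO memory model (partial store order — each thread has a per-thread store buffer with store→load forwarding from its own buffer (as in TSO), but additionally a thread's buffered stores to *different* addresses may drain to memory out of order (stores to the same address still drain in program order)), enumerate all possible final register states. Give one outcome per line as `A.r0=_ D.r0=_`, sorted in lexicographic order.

outcome vector order: (A.r0,D.r0)
|PSO outcomes| = 9

A.r0=0 D.r0=0
A.r0=0 D.r0=1
A.r0=0 D.r0=2
A.r0=1 D.r0=0
A.r0=1 D.r0=1
A.r0=1 D.r0=2
A.r0=2 D.r0=0
A.r0=2 D.r0=1
A.r0=2 D.r0=2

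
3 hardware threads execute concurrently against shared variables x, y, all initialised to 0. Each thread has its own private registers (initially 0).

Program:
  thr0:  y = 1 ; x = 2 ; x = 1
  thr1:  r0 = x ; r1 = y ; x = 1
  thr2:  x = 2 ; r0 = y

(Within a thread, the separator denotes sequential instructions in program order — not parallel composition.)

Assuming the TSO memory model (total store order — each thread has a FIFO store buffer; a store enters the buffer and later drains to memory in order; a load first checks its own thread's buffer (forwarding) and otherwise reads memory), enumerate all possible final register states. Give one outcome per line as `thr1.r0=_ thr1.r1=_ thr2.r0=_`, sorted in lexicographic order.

outcome vector order: (thr1.r0,thr1.r1,thr2.r0)
|TSO outcomes| = 10

thr1.r0=0 thr1.r1=0 thr2.r0=0
thr1.r0=0 thr1.r1=0 thr2.r0=1
thr1.r0=0 thr1.r1=1 thr2.r0=0
thr1.r0=0 thr1.r1=1 thr2.r0=1
thr1.r0=1 thr1.r1=1 thr2.r0=0
thr1.r0=1 thr1.r1=1 thr2.r0=1
thr1.r0=2 thr1.r1=0 thr2.r0=0
thr1.r0=2 thr1.r1=0 thr2.r0=1
thr1.r0=2 thr1.r1=1 thr2.r0=0
thr1.r0=2 thr1.r1=1 thr2.r0=1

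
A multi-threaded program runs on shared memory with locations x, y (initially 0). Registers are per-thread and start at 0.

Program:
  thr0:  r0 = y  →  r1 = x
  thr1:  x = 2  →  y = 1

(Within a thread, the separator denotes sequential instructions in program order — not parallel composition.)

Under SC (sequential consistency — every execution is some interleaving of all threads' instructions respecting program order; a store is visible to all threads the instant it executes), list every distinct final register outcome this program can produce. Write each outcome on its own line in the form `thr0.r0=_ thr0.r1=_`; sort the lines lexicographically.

thr0.r0=0 thr0.r1=0
thr0.r0=0 thr0.r1=2
thr0.r0=1 thr0.r1=2

outcome vector order: (thr0.r0,thr0.r1)
|SC outcomes| = 3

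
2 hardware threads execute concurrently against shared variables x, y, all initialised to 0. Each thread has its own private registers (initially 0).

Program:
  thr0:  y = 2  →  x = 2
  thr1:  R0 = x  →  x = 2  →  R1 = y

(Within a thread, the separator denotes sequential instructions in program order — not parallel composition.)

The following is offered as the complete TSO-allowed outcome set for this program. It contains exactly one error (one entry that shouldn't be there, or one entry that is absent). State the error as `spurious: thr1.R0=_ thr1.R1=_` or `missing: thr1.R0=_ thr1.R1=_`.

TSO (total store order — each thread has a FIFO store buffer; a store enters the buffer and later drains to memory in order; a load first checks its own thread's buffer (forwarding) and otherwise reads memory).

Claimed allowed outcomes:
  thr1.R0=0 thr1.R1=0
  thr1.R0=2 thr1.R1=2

missing: thr1.R0=0 thr1.R1=2

outcome vector order: (thr1.R0,thr1.R1)
TSO (3): <0 0>, <0 2>, <2 2>
TSO∖claimed = {<0 2>}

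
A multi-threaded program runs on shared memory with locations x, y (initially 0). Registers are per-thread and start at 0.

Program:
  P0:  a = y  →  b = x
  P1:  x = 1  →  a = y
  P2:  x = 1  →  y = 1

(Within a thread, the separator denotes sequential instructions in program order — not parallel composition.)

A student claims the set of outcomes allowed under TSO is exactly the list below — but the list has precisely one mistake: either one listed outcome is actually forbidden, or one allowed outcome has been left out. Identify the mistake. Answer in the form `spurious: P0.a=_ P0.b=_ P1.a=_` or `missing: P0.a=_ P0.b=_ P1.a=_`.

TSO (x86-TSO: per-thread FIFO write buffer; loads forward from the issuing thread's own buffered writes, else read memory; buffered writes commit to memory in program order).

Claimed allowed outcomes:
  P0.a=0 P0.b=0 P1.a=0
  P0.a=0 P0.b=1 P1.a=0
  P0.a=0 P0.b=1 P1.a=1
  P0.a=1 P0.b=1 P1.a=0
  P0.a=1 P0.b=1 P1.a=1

missing: P0.a=0 P0.b=0 P1.a=1

outcome vector order: (P0.a,P0.b,P1.a)
under TSO → (0,0,0); (0,0,1); (0,1,0); (0,1,1); (1,1,0); (1,1,1)
TSO∖claimed = {(0,0,1)}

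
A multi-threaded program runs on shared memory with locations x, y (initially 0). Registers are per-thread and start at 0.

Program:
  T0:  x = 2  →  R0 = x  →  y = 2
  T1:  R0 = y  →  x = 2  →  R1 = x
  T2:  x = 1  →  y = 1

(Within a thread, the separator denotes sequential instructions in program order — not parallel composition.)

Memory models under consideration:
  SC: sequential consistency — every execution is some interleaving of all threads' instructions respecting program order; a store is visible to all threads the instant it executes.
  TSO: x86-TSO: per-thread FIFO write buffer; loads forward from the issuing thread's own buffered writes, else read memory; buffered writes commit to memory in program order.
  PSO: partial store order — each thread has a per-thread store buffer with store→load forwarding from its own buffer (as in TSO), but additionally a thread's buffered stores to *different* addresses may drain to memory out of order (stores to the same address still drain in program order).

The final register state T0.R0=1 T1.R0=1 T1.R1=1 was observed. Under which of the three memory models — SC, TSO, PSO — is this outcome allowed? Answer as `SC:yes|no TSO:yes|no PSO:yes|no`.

outcome vector order: (T0.R0,T1.R0,T1.R1)
[SC] allowed = {(1,0,1) (1,0,2) (1,1,2) (1,2,2) (2,0,1) (2,0,2) (2,1,2) (2,2,1) (2,2,2)}
[TSO] allowed = {(1,0,1) (1,0,2) (1,1,2) (1,2,2) (2,0,1) (2,0,2) (2,1,2) (2,2,1) (2,2,2)}
[PSO] allowed = {(1,0,1) (1,0,2) (1,1,1) (1,1,2) (1,2,2) (2,0,1) (2,0,2) (2,1,1) (2,1,2) (2,2,1) (2,2,2)}
target (1,1,1) ∈ {PSO}

SC:no TSO:no PSO:yes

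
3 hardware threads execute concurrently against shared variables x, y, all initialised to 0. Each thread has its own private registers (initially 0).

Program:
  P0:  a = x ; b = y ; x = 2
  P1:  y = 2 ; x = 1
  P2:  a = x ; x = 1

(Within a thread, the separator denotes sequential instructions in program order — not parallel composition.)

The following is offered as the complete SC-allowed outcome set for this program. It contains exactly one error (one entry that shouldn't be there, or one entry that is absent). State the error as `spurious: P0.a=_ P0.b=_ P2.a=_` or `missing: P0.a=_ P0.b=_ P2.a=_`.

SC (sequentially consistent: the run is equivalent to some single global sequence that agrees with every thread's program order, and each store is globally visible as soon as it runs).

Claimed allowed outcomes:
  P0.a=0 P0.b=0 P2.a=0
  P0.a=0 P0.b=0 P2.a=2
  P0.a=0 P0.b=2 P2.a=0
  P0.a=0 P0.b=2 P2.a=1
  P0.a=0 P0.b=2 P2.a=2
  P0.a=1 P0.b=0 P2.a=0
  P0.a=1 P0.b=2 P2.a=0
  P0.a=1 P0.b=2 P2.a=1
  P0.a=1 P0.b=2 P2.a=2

outcome vector order: (P0.a,P0.b,P2.a)
under SC → 000, 001, 002, 020, 021, 022, 100, 120, 121, 122
SC∖claimed = {001}

missing: P0.a=0 P0.b=0 P2.a=1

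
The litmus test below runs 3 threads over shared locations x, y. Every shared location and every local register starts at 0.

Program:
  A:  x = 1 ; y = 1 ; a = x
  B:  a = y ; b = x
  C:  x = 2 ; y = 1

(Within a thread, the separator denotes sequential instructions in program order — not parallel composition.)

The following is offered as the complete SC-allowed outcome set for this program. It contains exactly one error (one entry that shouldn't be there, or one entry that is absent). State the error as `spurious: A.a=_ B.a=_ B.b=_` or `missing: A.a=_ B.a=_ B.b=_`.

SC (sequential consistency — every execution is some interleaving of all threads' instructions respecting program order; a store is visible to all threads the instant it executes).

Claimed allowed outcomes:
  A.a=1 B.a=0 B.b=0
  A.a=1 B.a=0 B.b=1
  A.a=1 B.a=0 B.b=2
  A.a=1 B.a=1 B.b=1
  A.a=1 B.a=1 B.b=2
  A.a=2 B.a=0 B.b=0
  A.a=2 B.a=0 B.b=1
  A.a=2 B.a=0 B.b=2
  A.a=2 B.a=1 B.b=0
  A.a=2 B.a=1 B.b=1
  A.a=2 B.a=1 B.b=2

outcome vector order: (A.a,B.a,B.b)
SC: 10 outcomes — {<1 0 0>; <1 0 1>; <1 0 2>; <1 1 1>; <1 1 2>; <2 0 0>; <2 0 1>; <2 0 2>; <2 1 1>; <2 1 2>}
claimed∖SC = {<2 1 0>}

spurious: A.a=2 B.a=1 B.b=0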